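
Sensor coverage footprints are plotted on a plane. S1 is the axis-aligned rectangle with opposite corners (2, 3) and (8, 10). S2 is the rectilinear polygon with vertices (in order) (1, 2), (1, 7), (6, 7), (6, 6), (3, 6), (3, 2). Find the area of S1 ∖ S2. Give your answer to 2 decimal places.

|S1| = 42, |S1∩S2| = 7.
|S1 ∖ S2| = |S1| − |S1∩S2| = 42 − 7 = 35.00.

35.00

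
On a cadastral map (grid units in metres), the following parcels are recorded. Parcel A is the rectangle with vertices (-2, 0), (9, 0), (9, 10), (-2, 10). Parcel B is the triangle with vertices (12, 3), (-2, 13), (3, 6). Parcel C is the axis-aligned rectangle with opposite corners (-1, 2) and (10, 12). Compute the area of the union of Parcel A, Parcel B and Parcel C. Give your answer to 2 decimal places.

By inclusion–exclusion:
Individual areas: |Parcel A| = 110, |Parcel B| = 24, |Parcel C| = 110.
|Parcel A∩Parcel B| = 19.2.
|Parcel A∩Parcel C|: x∈[-1,9], y∈[2,10] → 10·8 = 80.
|Parcel B∩Parcel C| = 22.8381.
|Parcel A∩Parcel B∩Parcel C| = 19.2.
|Parcel A ∪ Parcel B ∪ Parcel C| = 244 − 122.0381 + 19.2 = 141.16.

141.16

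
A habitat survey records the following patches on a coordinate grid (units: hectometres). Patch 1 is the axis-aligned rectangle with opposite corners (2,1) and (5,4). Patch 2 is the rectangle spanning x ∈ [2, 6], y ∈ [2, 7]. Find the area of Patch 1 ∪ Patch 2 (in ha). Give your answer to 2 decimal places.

By inclusion–exclusion:
Individual areas: |Patch 1| = 9, |Patch 2| = 20.
|Patch 1∩Patch 2|: x∈[2,5], y∈[2,4] → 3·2 = 6.
|Patch 1 ∪ Patch 2| = 29 − 6 = 23.00.

23.00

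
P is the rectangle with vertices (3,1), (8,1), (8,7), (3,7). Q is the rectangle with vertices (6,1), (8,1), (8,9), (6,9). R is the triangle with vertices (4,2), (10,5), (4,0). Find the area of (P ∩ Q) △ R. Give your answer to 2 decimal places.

|P ∩ Q| = 12.
|(P ∩ Q) ∩ R| = 2.
|(P ∩ Q) △ R| = 12 + 6 − 4 = 14.00.

14.00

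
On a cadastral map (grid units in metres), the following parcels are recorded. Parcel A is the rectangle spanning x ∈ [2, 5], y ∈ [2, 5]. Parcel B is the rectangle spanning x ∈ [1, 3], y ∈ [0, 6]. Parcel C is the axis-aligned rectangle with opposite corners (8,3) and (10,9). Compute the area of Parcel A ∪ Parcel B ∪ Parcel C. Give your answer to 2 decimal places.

By inclusion–exclusion:
Individual areas: |Parcel A| = 9, |Parcel B| = 12, |Parcel C| = 12.
|Parcel A∩Parcel B|: x∈[2,3], y∈[2,5] → 1·3 = 3.
|Parcel A∩Parcel C| = 0 (no overlap).
|Parcel B∩Parcel C| = 0 (no overlap).
|Parcel A∩Parcel B∩Parcel C| = 0.
|Parcel A ∪ Parcel B ∪ Parcel C| = 33 − 3 + 0 = 30.00.

30.00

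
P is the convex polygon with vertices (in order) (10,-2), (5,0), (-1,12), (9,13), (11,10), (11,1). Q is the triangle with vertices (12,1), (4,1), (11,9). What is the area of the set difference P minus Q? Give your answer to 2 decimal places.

89.59

|P| = 117.5, |P∩Q| = 27.9091.
|P ∖ Q| = |P| − |P∩Q| = 117.5 − 27.9091 = 89.59.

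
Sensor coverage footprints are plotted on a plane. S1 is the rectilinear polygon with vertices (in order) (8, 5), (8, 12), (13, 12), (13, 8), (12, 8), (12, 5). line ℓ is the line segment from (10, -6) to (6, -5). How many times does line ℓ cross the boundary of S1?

0

The segment lies entirely outside S1 and never meets its boundary.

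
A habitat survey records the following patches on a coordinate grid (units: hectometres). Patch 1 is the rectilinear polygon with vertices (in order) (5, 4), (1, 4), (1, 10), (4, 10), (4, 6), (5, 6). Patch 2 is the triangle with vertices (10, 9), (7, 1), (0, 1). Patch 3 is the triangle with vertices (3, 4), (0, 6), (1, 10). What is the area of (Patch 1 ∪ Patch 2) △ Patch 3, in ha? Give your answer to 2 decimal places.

45.04

|Patch 1 ∪ Patch 2| = 47.375.
|(Patch 1 ∪ Patch 2) ∩ Patch 3| = 4.6667.
|(Patch 1 ∪ Patch 2) △ Patch 3| = 47.375 + 7 − 9.3333 = 45.04.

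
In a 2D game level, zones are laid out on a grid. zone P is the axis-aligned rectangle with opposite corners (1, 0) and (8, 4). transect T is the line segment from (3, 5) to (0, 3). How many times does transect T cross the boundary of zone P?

The segment meets the boundary at (1,3.667), (1.5,4).

2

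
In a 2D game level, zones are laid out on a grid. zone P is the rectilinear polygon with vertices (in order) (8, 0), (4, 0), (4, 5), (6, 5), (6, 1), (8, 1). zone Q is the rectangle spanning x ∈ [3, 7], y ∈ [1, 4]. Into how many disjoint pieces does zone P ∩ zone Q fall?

zone P ∩ zone Q is a single connected region.

1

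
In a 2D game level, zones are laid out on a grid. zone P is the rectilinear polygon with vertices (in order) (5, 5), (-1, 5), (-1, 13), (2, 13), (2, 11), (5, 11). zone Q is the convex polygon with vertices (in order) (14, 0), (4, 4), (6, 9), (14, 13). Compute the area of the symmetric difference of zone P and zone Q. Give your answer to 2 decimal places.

122.10

|zone P| = 42, |zone Q| = 81, |zone P∩zone Q| = 0.45.
|zone P △ zone Q| = |zone P| + |zone Q| − 2·|zone P∩zone Q| = 42 + 81 − 0.9 = 122.10.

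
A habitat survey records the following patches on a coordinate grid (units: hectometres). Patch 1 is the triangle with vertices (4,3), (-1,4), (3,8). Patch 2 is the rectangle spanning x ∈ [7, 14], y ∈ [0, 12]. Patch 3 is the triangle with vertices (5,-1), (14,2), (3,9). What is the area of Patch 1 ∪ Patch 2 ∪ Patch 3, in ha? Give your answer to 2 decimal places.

120.41

By inclusion–exclusion:
Individual areas: |Patch 1| = 12, |Patch 2| = 84, |Patch 3| = 48.
|Patch 1∩Patch 2| = 0.
|Patch 1∩Patch 3| = 0.
|Patch 2∩Patch 3| = 23.5909.
|Patch 1∩Patch 2∩Patch 3| = 0.
|Patch 1 ∪ Patch 2 ∪ Patch 3| = 144 − 23.5909 + 0 = 120.41.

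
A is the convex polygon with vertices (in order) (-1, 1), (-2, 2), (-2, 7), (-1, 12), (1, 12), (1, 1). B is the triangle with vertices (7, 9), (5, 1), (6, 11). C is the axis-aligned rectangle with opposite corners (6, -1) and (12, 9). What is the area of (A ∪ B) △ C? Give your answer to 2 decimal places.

|A ∪ B| = 36.
|(A ∪ B) ∩ C| = 2.
|(A ∪ B) △ C| = 36 + 60 − 4 = 92.00.

92.00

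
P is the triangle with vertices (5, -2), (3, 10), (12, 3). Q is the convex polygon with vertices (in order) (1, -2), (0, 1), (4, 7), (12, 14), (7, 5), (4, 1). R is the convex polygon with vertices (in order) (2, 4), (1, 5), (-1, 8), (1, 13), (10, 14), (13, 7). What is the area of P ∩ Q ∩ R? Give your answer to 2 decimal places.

9.03

The intersection is the polygon with vertices (4,7), (5.345,8.177), (7.733,6.319), (7.238,5.429), (3.913,4.522), (3.6,6.4).
By the shoelace formula its area is 9.03.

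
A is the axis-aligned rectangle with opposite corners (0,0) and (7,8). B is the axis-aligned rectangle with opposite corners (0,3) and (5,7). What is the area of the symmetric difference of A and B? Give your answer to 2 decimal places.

36.00

|A∩B|: x∈[0,5], y∈[3,7] → 5·4 = 20.
|A △ B| = |A| + |B| − 2·|A∩B| = 56 + 20 − 40 = 36.00.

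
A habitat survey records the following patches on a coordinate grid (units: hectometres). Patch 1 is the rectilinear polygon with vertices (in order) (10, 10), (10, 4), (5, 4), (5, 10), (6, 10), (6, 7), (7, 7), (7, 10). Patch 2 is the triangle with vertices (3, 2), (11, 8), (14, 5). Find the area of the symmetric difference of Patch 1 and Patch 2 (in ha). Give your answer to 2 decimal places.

|Patch 1| = 27, |Patch 2| = 21, |Patch 1∩Patch 2| = 7.0417.
|Patch 1 △ Patch 2| = |Patch 1| + |Patch 2| − 2·|Patch 1∩Patch 2| = 27 + 21 − 14.0833 = 33.92.

33.92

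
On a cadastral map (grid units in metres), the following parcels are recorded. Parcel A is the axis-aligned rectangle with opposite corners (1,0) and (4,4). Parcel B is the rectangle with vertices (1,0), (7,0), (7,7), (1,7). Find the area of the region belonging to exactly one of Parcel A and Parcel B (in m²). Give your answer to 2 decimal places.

30.00

|Parcel A∩Parcel B|: x∈[1,4], y∈[0,4] → 3·4 = 12.
|Parcel A △ Parcel B| = |Parcel A| + |Parcel B| − 2·|Parcel A∩Parcel B| = 12 + 42 − 24 = 30.00.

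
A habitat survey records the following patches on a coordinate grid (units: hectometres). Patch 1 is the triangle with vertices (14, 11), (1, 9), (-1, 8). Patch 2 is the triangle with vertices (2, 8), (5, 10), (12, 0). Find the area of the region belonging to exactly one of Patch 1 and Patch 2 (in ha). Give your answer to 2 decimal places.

|Patch 1| = 4.5, |Patch 2| = 22, |Patch 1∩Patch 2| = 0.6912.
|Patch 1 △ Patch 2| = |Patch 1| + |Patch 2| − 2·|Patch 1∩Patch 2| = 4.5 + 22 − 1.3825 = 25.12.

25.12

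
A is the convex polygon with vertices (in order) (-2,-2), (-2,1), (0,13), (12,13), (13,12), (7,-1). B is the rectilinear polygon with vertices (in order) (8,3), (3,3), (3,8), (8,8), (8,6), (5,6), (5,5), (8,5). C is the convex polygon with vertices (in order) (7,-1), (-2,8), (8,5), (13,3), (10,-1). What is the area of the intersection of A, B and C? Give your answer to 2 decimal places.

12.40

The intersection is the polygon with vertices (3,6.5), (5,5.9), (5,5), (8,5), (8,3), (3,3).
By the shoelace formula its area is 12.40.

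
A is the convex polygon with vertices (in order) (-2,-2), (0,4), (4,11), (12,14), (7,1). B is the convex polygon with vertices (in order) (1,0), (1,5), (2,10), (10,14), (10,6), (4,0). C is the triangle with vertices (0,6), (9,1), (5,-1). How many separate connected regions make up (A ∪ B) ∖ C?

2

(A ∪ B) ∖ C splits into 2 disjoint pieces (area 20.2112, area 72.9445).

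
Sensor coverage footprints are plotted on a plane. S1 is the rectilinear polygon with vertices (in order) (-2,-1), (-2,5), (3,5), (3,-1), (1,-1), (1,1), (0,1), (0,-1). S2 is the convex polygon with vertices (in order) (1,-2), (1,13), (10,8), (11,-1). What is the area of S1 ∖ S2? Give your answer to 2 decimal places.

16.00

|S1| = 28, |S1∩S2| = 12.
|S1 ∖ S2| = |S1| − |S1∩S2| = 28 − 12 = 16.00.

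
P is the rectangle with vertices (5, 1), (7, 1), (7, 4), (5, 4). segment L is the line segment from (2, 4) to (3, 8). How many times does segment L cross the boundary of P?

The segment lies entirely outside P and never meets its boundary.

0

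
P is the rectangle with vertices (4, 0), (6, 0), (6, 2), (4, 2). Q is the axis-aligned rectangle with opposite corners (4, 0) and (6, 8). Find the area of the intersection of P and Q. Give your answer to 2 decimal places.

|P∩Q|: x∈[4,6], y∈[0,2] → 2·2 = 4.

4.00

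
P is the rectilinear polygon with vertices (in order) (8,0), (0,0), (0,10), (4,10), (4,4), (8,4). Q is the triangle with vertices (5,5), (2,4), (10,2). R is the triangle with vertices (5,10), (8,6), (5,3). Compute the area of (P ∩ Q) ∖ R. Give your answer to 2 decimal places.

|P ∩ Q| = 4.6333.
|(P ∩ Q) ∩ R| = 0.475.
|(P ∩ Q) ∖ R| = 4.6333 − 0.475 = 4.16.

4.16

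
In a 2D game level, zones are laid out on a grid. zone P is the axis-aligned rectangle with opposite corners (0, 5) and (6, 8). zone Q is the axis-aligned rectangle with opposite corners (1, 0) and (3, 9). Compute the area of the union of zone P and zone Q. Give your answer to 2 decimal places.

30.00

By inclusion–exclusion:
Individual areas: |zone P| = 18, |zone Q| = 18.
|zone P∩zone Q|: x∈[1,3], y∈[5,8] → 2·3 = 6.
|zone P ∪ zone Q| = 36 − 6 = 30.00.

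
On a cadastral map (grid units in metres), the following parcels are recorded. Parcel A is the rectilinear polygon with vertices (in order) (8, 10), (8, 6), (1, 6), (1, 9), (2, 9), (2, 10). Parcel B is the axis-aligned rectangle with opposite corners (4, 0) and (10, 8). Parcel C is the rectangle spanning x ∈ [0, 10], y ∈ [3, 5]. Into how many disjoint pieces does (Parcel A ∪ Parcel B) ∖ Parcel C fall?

2

(Parcel A ∪ Parcel B) ∖ Parcel C splits into 2 disjoint pieces (area 37, area 18).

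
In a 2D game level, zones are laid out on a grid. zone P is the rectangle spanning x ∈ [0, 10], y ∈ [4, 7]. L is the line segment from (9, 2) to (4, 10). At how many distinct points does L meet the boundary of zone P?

The segment meets the boundary at (5.875,7), (7.75,4).

2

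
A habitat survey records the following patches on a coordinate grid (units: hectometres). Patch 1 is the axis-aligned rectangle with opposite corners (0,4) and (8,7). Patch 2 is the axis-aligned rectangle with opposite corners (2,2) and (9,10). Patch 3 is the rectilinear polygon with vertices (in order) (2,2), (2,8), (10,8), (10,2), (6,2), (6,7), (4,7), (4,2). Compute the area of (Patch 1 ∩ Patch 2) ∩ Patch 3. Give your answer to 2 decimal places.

12.00

|Patch 1 ∩ Patch 2| = 18.
|(Patch 1 ∩ Patch 2) ∩ Patch 3| = 12.00.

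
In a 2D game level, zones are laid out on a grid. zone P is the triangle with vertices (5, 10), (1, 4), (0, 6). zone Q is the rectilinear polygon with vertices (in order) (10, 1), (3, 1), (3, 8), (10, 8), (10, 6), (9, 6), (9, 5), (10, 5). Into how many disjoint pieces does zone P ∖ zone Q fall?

zone P ∖ zone Q is a single connected region.

1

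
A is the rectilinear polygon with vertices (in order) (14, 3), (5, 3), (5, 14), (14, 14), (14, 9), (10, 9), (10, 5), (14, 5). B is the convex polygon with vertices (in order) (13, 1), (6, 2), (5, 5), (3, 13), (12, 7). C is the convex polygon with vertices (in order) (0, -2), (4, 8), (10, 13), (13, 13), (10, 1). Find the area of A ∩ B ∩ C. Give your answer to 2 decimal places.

The intersection is the polygon with vertices (5,5), (5,8.833), (6.889,10.407), (10,8.333), (10,5), (11,5), (10.5,3), (5.667,3).
By the shoelace formula its area is 33.16.

33.16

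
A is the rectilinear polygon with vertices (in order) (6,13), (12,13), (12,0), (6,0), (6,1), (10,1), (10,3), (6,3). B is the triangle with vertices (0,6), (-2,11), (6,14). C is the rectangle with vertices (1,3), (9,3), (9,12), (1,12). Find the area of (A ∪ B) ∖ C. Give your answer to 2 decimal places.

57.83

|A ∪ B| = 93.
|(A ∪ B) ∩ C| = 35.1667.
|(A ∪ B) ∖ C| = 93 − 35.1667 = 57.83.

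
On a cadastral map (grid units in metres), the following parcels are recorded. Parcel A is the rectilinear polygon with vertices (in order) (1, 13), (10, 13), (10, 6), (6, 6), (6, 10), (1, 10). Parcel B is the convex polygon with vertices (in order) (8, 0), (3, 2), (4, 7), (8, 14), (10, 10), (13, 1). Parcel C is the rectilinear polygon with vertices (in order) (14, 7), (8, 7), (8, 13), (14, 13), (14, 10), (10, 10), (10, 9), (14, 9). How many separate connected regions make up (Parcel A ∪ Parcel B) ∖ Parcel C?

2

(Parcel A ∪ Parcel B) ∖ Parcel C splits into 2 disjoint pieces (area 84.9643, area 0.1667).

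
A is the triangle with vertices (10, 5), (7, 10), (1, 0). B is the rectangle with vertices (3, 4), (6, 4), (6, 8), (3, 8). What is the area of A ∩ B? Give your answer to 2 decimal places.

5.60

The intersection is the polygon with vertices (5.8,8), (6,8), (6,4), (3.4,4).
By the shoelace formula its area is 5.60.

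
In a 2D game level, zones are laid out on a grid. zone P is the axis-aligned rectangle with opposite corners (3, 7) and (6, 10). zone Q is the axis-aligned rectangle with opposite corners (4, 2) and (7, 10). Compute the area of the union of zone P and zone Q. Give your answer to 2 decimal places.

27.00

By inclusion–exclusion:
Individual areas: |zone P| = 9, |zone Q| = 24.
|zone P∩zone Q|: x∈[4,6], y∈[7,10] → 2·3 = 6.
|zone P ∪ zone Q| = 33 − 6 = 27.00.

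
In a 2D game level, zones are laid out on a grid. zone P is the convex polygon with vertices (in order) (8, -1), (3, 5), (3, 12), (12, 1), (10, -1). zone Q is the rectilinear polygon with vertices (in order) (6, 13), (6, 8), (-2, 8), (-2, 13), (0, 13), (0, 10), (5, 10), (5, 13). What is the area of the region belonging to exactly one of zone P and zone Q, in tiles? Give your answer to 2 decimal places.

65.77

|zone P| = 50.5, |zone Q| = 25, |zone P∩zone Q| = 4.8636.
|zone P △ zone Q| = |zone P| + |zone Q| − 2·|zone P∩zone Q| = 50.5 + 25 − 9.7273 = 65.77.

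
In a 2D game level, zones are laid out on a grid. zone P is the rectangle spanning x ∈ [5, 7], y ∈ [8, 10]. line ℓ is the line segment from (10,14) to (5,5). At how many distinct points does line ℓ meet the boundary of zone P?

The segment meets the boundary at (6.667,8), (7,8.6).

2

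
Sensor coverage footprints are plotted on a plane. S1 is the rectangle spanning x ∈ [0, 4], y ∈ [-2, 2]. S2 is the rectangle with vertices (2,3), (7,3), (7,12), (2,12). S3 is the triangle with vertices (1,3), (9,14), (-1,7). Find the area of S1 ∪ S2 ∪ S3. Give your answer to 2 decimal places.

73.07

By inclusion–exclusion:
Individual areas: |S1| = 16, |S2| = 45, |S3| = 27.
|S1∩S2| = 0 (no overlap).
|S1∩S3| = 0.
|S2∩S3| = 14.9304.
|S1∩S2∩S3| = 0.
|S1 ∪ S2 ∪ S3| = 88 − 14.9304 + 0 = 73.07.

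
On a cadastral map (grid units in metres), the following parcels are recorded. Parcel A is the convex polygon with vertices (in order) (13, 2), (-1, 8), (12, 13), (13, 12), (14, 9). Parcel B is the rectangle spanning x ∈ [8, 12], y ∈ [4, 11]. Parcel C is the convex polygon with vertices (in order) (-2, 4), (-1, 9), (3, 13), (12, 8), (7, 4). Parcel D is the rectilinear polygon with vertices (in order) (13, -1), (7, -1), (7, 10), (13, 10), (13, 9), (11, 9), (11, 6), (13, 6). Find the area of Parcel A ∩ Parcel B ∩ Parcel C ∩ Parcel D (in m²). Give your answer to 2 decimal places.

10.12

The intersection is the polygon with vertices (11,8.556), (11,7.2), (8,4.8), (8,10), (8.4,10).
By the shoelace formula its area is 10.12.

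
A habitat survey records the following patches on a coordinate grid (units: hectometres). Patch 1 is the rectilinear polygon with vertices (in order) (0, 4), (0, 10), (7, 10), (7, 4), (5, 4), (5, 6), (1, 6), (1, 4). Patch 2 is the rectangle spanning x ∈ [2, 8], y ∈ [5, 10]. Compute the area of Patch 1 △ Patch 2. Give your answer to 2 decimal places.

|Patch 1| = 34, |Patch 2| = 30, |Patch 1∩Patch 2| = 22.
|Patch 1 △ Patch 2| = |Patch 1| + |Patch 2| − 2·|Patch 1∩Patch 2| = 34 + 30 − 44 = 20.00.

20.00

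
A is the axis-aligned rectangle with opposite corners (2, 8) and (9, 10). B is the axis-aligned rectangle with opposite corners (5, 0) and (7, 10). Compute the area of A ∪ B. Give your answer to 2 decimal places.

By inclusion–exclusion:
Individual areas: |A| = 14, |B| = 20.
|A∩B|: x∈[5,7], y∈[8,10] → 2·2 = 4.
|A ∪ B| = 34 − 4 = 30.00.

30.00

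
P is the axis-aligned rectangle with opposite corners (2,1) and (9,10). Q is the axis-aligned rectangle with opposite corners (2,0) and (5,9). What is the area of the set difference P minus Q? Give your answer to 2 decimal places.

|P∩Q|: x∈[2,5], y∈[1,9] → 3·8 = 24.
|P| = 63.
|P ∖ Q| = |P| − |P∩Q| = 63 − 24 = 39.00.

39.00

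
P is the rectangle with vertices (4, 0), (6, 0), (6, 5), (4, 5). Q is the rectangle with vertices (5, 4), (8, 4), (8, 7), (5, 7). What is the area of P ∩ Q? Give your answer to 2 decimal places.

|P∩Q|: x∈[5,6], y∈[4,5] → 1·1 = 1.

1.00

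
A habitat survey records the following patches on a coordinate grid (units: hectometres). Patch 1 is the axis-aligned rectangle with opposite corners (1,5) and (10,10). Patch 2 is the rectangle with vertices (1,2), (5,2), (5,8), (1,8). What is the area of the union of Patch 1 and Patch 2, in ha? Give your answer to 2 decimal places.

By inclusion–exclusion:
Individual areas: |Patch 1| = 45, |Patch 2| = 24.
|Patch 1∩Patch 2|: x∈[1,5], y∈[5,8] → 4·3 = 12.
|Patch 1 ∪ Patch 2| = 69 − 12 = 57.00.

57.00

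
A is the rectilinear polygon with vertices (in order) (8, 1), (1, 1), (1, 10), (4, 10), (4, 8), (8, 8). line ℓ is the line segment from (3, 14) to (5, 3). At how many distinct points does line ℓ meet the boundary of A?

3

The segment meets the boundary at (4.091,8), (3.727,10), (4,8.5).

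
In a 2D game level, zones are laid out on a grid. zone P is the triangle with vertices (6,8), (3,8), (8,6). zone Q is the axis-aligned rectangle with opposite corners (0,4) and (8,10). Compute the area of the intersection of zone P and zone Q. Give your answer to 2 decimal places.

The intersection is the polygon with vertices (3,8), (6,8), (8,6).
By the shoelace formula its area is 3.00.

3.00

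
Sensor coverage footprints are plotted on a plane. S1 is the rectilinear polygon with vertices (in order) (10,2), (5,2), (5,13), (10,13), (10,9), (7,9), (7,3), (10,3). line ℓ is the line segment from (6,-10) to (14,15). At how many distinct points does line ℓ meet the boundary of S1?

2

The segment meets the boundary at (10,2.5), (9.84,2).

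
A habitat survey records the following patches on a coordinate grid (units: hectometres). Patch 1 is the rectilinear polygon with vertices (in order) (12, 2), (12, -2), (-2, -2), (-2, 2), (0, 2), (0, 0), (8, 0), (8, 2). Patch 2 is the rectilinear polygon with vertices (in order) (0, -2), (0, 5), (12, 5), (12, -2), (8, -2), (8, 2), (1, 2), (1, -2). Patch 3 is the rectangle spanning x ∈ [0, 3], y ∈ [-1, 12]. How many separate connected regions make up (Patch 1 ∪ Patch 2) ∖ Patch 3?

(Patch 1 ∪ Patch 2) ∖ Patch 3 is a single connected region.

1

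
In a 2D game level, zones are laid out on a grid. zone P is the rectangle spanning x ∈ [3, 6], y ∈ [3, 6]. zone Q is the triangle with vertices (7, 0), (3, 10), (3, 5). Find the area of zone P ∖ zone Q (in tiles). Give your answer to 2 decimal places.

4.00

|zone P| = 9, |zone P∩zone Q| = 5.
|zone P ∖ zone Q| = |zone P| − |zone P∩zone Q| = 9 − 5 = 4.00.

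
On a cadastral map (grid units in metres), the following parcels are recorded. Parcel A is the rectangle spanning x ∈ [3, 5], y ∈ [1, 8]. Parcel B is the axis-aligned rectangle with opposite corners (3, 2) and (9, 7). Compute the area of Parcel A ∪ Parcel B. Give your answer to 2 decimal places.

34.00

By inclusion–exclusion:
Individual areas: |Parcel A| = 14, |Parcel B| = 30.
|Parcel A∩Parcel B|: x∈[3,5], y∈[2,7] → 2·5 = 10.
|Parcel A ∪ Parcel B| = 44 − 10 = 34.00.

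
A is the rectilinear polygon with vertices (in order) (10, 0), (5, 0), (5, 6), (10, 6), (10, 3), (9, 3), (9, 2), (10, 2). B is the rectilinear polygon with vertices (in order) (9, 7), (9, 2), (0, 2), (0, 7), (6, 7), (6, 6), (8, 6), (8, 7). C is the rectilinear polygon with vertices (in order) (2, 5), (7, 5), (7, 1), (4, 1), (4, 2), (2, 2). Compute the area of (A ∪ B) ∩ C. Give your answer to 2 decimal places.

17.00

The region (A ∪ B) ∩ C is the polygon with vertices (5,2), (4,2), (2,2), (2,5), (7,5), (7,1), (5,1).
By the shoelace formula its area is 17.00.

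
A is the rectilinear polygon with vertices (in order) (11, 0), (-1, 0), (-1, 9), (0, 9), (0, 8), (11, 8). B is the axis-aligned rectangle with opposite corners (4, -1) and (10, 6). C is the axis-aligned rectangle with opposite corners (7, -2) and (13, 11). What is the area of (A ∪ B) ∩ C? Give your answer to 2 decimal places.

35.00

The region (A ∪ B) ∩ C is the polygon with vertices (10,-1), (7,-1), (7,8), (11,8), (11,0), (10,0).
By the shoelace formula its area is 35.00.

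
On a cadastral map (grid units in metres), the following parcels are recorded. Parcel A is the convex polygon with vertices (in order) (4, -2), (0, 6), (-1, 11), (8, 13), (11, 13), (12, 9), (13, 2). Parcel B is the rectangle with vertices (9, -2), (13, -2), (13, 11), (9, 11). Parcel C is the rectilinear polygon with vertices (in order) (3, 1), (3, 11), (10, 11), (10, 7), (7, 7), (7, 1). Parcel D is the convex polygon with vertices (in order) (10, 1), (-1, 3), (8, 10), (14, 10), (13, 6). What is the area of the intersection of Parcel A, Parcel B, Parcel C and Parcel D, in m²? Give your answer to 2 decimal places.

3.00

The intersection is the polygon with vertices (10,7), (9,7), (9,10), (10,10).
By the shoelace formula its area is 3.00.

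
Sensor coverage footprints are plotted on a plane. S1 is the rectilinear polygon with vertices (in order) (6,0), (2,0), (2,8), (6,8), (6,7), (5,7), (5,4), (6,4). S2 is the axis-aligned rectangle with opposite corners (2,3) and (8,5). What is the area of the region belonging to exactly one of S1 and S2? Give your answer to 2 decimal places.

27.00

|S1| = 29, |S2| = 12, |S1∩S2| = 7.
|S1 △ S2| = |S1| + |S2| − 2·|S1∩S2| = 29 + 12 − 14 = 27.00.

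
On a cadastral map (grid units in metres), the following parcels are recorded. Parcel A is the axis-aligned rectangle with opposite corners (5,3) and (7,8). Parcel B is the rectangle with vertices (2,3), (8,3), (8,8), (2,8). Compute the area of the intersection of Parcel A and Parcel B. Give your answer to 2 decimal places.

|Parcel A∩Parcel B|: x∈[5,7], y∈[3,8] → 2·5 = 10.

10.00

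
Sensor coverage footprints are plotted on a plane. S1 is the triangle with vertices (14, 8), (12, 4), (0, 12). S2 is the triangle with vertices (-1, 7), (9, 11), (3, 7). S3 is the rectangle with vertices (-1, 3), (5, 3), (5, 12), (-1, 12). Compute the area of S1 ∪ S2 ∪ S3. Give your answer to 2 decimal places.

81.78

By inclusion–exclusion:
Individual areas: |S1| = 32, |S2| = 8, |S3| = 54.
|S1∩S2| = 1.8396.
|S1∩S3| = 4.7619.
|S2∩S3| = 5.8667.
|S1∩S2∩S3| = 0.2521.
|S1 ∪ S2 ∪ S3| = 94 − 12.4682 + 0.2521 = 81.78.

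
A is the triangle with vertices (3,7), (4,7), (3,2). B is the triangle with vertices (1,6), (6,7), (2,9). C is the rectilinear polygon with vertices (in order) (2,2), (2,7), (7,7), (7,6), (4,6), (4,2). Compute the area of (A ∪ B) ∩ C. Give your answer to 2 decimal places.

The region (A ∪ B) ∩ C is the polygon with vertices (3,6.4), (2,6.2), (2,7), (6,7), (3.917,6.583), (3,2).
By the shoelace formula its area is 3.62.

3.62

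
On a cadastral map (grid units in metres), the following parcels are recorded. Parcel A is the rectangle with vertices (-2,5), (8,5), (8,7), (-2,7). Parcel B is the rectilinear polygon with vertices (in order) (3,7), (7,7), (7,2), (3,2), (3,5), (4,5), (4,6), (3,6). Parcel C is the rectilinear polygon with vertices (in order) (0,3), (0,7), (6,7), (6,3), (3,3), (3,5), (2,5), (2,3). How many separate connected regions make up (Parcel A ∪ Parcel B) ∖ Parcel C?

2

(Parcel A ∪ Parcel B) ∖ Parcel C splits into 2 disjoint pieces (area 10, area 4).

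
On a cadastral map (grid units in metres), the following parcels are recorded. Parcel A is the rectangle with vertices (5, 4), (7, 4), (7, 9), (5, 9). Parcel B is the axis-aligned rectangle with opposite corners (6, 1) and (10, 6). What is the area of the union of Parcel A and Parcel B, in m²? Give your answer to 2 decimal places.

28.00

By inclusion–exclusion:
Individual areas: |Parcel A| = 10, |Parcel B| = 20.
|Parcel A∩Parcel B|: x∈[6,7], y∈[4,6] → 1·2 = 2.
|Parcel A ∪ Parcel B| = 30 − 2 = 28.00.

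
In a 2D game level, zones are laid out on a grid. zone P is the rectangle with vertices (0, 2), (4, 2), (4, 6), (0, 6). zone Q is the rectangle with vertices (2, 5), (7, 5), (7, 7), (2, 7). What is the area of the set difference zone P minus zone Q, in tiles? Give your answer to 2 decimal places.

14.00

|zone P∩zone Q|: x∈[2,4], y∈[5,6] → 2·1 = 2.
|zone P| = 16.
|zone P ∖ zone Q| = |zone P| − |zone P∩zone Q| = 16 − 2 = 14.00.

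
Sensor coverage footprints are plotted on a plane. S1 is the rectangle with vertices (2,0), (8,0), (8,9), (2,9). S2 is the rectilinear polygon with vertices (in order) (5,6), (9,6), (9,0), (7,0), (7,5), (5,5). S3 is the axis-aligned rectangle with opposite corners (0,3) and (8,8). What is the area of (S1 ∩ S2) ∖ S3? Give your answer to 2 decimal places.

|S1 ∩ S2| = 8.
|(S1 ∩ S2) ∩ S3| = 5.
|(S1 ∩ S2) ∖ S3| = 8 − 5 = 3.00.

3.00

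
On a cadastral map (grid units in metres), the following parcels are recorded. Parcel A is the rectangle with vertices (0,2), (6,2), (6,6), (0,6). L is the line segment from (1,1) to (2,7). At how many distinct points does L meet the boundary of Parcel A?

2

The segment meets the boundary at (1.833,6), (1.167,2).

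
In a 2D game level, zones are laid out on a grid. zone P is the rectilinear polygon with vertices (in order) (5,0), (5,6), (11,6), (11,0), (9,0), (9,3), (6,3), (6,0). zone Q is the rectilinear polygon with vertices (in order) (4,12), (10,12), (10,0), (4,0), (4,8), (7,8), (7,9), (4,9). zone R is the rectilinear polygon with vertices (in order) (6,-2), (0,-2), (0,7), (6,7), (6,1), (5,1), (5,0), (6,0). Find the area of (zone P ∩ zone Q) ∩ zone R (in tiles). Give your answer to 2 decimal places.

|zone P ∩ zone Q| = 21.
|(zone P ∩ zone Q) ∩ zone R| = 5.00.

5.00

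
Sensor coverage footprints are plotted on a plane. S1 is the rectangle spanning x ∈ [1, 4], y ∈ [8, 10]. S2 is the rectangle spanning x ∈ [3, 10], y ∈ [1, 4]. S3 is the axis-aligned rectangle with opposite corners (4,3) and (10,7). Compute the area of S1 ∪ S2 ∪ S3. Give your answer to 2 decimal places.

By inclusion–exclusion:
Individual areas: |S1| = 6, |S2| = 21, |S3| = 24.
|S1∩S2| = 0 (no overlap).
|S1∩S3| = 0 (no overlap).
|S2∩S3|: x∈[4,10], y∈[3,4] → 6·1 = 6.
|S1∩S2∩S3| = 0.
|S1 ∪ S2 ∪ S3| = 51 − 6 + 0 = 45.00.

45.00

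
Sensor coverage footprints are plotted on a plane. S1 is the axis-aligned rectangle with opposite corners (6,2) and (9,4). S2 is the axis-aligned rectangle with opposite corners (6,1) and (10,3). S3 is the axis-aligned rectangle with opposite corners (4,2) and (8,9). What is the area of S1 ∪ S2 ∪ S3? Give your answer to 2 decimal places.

By inclusion–exclusion:
Individual areas: |S1| = 6, |S2| = 8, |S3| = 28.
|S1∩S2|: x∈[6,9], y∈[2,3] → 3·1 = 3.
|S1∩S3|: x∈[6,8], y∈[2,4] → 2·2 = 4.
|S2∩S3|: x∈[6,8], y∈[2,3] → 2·1 = 2.
|S1∩S2∩S3| = 2.
|S1 ∪ S2 ∪ S3| = 42 − 9 + 2 = 35.00.

35.00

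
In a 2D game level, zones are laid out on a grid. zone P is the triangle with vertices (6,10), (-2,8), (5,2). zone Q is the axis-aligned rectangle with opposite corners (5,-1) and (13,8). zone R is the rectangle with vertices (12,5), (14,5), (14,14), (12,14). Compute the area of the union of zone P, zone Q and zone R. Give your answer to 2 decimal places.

115.75

By inclusion–exclusion:
Individual areas: |zone P| = 31, |zone Q| = 72, |zone R| = 18.
|zone P∩zone Q| = 2.25.
|zone P∩zone R| = 0.
|zone Q∩zone R|: x∈[12,13], y∈[5,8] → 1·3 = 3.
|zone P∩zone Q∩zone R| = 0.
|zone P ∪ zone Q ∪ zone R| = 121 − 5.25 + 0 = 115.75.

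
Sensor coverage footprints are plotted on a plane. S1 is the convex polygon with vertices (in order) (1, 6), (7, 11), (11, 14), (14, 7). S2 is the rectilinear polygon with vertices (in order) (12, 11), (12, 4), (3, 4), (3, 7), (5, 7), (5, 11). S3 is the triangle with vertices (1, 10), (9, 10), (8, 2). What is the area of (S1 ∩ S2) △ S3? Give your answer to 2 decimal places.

34.98

|S1 ∩ S2| = 30.8333.
|(S1 ∩ S2) ∩ S3| = 13.9278.
|(S1 ∩ S2) △ S3| = 30.8333 + 32 − 27.8556 = 34.98.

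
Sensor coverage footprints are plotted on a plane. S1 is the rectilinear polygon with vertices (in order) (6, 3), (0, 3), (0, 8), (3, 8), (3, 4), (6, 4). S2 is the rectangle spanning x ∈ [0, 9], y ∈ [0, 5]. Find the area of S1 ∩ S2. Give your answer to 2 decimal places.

9.00

The intersection is the polygon with vertices (0,3), (0,5), (3,5), (3,4), (6,4), (6,3).
By the shoelace formula its area is 9.00.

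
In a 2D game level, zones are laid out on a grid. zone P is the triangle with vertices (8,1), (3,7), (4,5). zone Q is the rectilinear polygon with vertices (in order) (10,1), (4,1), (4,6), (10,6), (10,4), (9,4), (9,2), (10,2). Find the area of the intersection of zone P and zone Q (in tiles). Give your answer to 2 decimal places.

1.60

The intersection is the polygon with vertices (8,1), (4,5), (4,5.8).
By the shoelace formula its area is 1.60.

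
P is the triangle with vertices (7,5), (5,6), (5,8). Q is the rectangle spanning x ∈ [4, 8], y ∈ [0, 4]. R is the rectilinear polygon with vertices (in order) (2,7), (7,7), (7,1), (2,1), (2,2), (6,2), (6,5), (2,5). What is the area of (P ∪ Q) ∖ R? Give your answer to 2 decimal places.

11.33

|P ∪ Q| = 18.
|(P ∪ Q) ∩ R| = 6.6667.
|(P ∪ Q) ∖ R| = 18 − 6.6667 = 11.33.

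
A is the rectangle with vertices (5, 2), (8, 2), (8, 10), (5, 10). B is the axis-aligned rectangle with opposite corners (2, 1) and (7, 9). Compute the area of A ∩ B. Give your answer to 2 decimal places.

|A∩B|: x∈[5,7], y∈[2,9] → 2·7 = 14.

14.00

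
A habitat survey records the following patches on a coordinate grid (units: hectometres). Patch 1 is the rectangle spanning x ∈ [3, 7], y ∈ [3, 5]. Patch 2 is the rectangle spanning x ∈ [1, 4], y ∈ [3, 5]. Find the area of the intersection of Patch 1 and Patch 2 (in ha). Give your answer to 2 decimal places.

|Patch 1∩Patch 2|: x∈[3,4], y∈[3,5] → 1·2 = 2.

2.00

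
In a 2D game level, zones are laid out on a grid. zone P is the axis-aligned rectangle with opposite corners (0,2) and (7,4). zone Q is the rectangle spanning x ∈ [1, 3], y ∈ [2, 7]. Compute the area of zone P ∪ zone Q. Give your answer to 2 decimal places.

20.00

By inclusion–exclusion:
Individual areas: |zone P| = 14, |zone Q| = 10.
|zone P∩zone Q|: x∈[1,3], y∈[2,4] → 2·2 = 4.
|zone P ∪ zone Q| = 24 − 4 = 20.00.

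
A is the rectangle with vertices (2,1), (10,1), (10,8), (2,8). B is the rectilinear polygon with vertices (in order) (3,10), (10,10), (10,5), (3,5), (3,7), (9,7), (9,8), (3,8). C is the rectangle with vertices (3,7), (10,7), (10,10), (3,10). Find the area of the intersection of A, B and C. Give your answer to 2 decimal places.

1.00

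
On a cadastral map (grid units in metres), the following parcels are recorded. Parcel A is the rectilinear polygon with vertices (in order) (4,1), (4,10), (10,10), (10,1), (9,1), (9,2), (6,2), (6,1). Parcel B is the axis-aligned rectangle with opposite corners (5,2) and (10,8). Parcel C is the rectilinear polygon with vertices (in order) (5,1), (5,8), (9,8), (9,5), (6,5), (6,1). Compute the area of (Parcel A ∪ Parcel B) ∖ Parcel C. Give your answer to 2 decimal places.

35.00

|Parcel A ∪ Parcel B| = 51.
|(Parcel A ∪ Parcel B) ∩ Parcel C| = 16.
|(Parcel A ∪ Parcel B) ∖ Parcel C| = 51 − 16 = 35.00.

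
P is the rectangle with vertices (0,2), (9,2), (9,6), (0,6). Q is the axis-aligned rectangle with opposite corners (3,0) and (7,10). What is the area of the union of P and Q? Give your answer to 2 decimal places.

By inclusion–exclusion:
Individual areas: |P| = 36, |Q| = 40.
|P∩Q|: x∈[3,7], y∈[2,6] → 4·4 = 16.
|P ∪ Q| = 76 − 16 = 60.00.

60.00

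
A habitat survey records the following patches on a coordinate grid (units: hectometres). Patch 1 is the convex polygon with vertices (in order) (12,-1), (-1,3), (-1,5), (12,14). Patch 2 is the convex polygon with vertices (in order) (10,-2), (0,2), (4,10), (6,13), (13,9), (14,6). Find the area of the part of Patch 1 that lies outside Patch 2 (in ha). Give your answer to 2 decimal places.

|Patch 1| = 110.5, |Patch 1∩Patch 2| = 93.1815.
|Patch 1 ∖ Patch 2| = |Patch 1| − |Patch 1∩Patch 2| = 110.5 − 93.1815 = 17.32.

17.32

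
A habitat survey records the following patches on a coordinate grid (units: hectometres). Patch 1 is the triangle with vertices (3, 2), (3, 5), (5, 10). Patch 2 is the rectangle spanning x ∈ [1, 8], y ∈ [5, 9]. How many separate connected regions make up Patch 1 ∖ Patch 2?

2

Patch 1 ∖ Patch 2 splits into 2 disjoint pieces (area 1.125, area 0.075).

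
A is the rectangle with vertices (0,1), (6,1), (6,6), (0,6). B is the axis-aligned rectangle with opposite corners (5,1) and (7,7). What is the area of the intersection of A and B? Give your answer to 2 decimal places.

5.00

|A∩B|: x∈[5,6], y∈[1,6] → 1·5 = 5.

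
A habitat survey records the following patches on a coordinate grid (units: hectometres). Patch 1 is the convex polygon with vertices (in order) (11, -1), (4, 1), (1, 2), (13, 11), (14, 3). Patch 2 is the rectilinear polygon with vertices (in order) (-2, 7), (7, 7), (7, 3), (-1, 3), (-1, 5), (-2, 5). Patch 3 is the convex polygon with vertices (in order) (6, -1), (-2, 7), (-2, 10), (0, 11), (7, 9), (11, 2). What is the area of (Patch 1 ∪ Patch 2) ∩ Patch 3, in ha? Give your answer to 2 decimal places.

|Patch 1 ∪ Patch 2| = 103.3333.
|(Patch 1 ∪ Patch 2) ∩ Patch 3| = 54.65.

54.65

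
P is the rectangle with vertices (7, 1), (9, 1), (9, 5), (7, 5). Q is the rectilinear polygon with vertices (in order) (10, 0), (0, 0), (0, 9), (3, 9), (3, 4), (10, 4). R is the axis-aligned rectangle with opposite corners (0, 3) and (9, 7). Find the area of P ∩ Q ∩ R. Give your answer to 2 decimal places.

The intersection is the polygon with vertices (7,4), (9,4), (9,3), (7,3).
By the shoelace formula its area is 2.00.

2.00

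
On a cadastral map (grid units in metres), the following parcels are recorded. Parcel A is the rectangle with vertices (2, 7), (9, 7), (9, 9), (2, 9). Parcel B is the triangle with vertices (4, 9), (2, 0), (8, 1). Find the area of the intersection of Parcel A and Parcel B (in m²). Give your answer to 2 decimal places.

The intersection is the polygon with vertices (3.556,7), (4,9), (5,7).
By the shoelace formula its area is 1.44.

1.44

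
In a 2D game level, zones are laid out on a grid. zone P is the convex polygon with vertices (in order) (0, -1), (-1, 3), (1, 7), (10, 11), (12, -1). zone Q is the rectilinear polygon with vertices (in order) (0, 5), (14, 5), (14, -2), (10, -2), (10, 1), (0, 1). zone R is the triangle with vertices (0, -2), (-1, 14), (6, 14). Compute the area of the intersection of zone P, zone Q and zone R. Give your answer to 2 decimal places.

The intersection is the polygon with vertices (0,1), (0,5), (2.625,5), (1.125,1).
By the shoelace formula its area is 7.50.

7.50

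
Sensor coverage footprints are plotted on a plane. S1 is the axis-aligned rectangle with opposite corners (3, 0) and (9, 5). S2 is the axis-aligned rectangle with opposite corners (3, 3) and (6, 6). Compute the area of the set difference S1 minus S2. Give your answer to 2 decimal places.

|S1∩S2|: x∈[3,6], y∈[3,5] → 3·2 = 6.
|S1| = 30.
|S1 ∖ S2| = |S1| − |S1∩S2| = 30 − 6 = 24.00.

24.00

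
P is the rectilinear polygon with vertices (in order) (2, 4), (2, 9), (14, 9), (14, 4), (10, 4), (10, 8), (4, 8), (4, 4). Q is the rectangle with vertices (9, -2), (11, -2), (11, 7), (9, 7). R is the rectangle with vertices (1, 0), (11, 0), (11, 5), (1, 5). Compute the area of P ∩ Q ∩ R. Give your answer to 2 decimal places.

The intersection is the polygon with vertices (10,5), (11,5), (11,4), (10,4).
By the shoelace formula its area is 1.00.

1.00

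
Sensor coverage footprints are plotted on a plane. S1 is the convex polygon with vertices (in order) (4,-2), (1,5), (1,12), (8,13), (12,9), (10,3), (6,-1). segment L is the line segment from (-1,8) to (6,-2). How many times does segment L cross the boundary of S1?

The segment meets the boundary at (1,5.143), (5.481,-1.259).

2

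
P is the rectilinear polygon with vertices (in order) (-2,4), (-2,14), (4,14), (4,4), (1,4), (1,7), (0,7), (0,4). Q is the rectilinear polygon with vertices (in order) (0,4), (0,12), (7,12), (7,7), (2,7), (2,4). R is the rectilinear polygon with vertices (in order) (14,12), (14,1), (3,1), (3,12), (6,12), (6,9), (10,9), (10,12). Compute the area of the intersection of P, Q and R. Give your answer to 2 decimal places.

5.00

The intersection is the polygon with vertices (3,7), (3,12), (4,12), (4,7).
By the shoelace formula its area is 5.00.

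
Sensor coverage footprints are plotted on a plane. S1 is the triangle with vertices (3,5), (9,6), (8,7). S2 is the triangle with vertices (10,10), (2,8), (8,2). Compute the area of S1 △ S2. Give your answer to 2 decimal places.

|S1| = 3.5, |S2| = 30, |S1∩S2| = 3.2143.
|S1 △ S2| = |S1| + |S2| − 2·|S1∩S2| = 3.5 + 30 − 6.4286 = 27.07.

27.07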